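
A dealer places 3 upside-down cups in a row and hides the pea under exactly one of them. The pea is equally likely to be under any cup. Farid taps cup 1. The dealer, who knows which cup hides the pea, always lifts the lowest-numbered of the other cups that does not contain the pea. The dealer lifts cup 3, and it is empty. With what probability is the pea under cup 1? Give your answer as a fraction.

0

Apply Bayes' rule, conditioning on where the pea actually is.
If it is under cup 1 (prior 1/3): the dealer would have opened cup 2 instead, probability 0; weight (1/3)·0 = 0.
If it is under cup 2 (prior 1/3): cup 3 is the lowest-numbered option available, probability 1; weight (1/3)·1 = 1/3.
If it is under cup 3 (prior 1/3): the dealer opened cup 3, so this case is ruled out; weight (1/3)·0 = 0.
The weights sum to 1/3.
So P(the pea under cup 1 | the dealer opened cup 3) = 0 / (1/3) = 0.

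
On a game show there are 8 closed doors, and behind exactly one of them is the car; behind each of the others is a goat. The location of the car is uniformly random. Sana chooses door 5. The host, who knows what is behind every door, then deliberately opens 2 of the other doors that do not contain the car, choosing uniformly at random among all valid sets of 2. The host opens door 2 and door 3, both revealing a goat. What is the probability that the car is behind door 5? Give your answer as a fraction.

Apply Bayes' rule, conditioning on where the car actually is.
If it is behind any of doors 1, 4, 6, 7, and 8 (prior 1/8 each): the host has 15 equally likely choices, so probability 1/15; weight (1/8)·(1/15) = 1/120 each.
If it is behind either of doors 2 and 3 (prior 1/8 each): that door was opened and seen not to hold the prize — ruled out; weight (1/8)·0 = 0 each.
If it is behind door 5 (prior 1/8): the host has 21 equally likely choices, so probability 1/21; weight (1/8)·(1/21) = 1/168.
The weights sum to 1/21.
So P(the car behind door 5 | the host opened door 2 and door 3) = (1/168) / (1/21) = 1/8.

1/8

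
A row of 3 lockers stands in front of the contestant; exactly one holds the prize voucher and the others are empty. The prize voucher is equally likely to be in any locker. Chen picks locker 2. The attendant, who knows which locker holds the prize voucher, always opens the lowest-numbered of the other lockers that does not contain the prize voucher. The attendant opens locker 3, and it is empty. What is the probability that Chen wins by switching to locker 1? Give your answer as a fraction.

1

Condition on the true location of the prize voucher.
If it is in locker 1 (prior 1/3): locker 3 is the lowest-numbered option available, probability 1; weight (1/3)·1 = 1/3.
If it is in locker 2 (prior 1/3): the attendant would have opened locker 1 instead, probability 0; weight (1/3)·0 = 0.
If it is in locker 3 (prior 1/3): the attendant opened locker 3, so this case is ruled out; weight (1/3)·0 = 0.
The weights sum to 1/3.
So P(the prize voucher in locker 1 | the attendant opened locker 3) = (1/3) / (1/3) = 1.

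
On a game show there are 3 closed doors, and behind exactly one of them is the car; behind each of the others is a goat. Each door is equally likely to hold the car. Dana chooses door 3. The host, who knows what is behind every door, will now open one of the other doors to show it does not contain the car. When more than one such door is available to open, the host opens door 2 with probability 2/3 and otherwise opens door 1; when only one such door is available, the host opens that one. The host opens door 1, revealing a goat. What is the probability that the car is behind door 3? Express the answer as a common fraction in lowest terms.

Apply Bayes' rule, conditioning on where the car actually is.
If it is behind door 1 (prior 1/3): the host opened door 1, so this case is ruled out; weight (1/3)·0 = 0.
If it is behind door 2 (prior 1/3): only door 1 is available, probability 1; weight (1/3)·1 = 1/3.
If it is behind door 3 (prior 1/3): door 2 is available but not opened, probability 1/3; weight (1/3)·(1/3) = 1/9.
The weights sum to 4/9.
So P(the car behind door 3 | the host opened door 1) = (1/9) / (4/9) = 1/4.

1/4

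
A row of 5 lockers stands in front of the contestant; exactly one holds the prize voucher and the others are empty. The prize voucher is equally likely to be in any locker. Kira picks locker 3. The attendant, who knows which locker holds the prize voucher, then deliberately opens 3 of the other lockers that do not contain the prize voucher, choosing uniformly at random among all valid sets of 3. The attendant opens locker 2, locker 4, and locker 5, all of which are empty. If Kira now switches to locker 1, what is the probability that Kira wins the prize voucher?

Consider each possible location of the prize voucher in turn.
If it is in locker 1 (prior 1/5): the attendant has no choice, probability 1; weight (1/5)·1 = 1/5.
If it is in any of lockers 2, 4, and 5 (prior 1/5 each): that locker was opened and seen not to hold the prize — ruled out; weight (1/5)·0 = 0 each.
If it is in locker 3 (prior 1/5): the attendant has 4 equally likely choices, so probability 1/4; weight (1/5)·(1/4) = 1/20.
The weights sum to 1/4.
So P(the prize voucher in locker 1 | the attendant opened locker 2, locker 4, and locker 5) = (1/5) / (1/4) = 4/5.

4/5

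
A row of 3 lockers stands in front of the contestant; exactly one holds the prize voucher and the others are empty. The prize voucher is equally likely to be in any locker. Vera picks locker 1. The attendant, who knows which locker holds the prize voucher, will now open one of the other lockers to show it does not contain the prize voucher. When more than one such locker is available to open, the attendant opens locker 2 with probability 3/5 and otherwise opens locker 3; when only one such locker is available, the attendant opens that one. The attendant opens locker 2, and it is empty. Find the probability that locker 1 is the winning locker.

Condition on the true location of the prize voucher.
If it is in locker 1 (prior 1/3): locker 2 is available, opened with probability 3/5; weight (1/3)·(3/5) = 1/5.
If it is in locker 2 (prior 1/3): the attendant opened locker 2, so this case is ruled out; weight (1/3)·0 = 0.
If it is in locker 3 (prior 1/3): only locker 2 is available, probability 1; weight (1/3)·1 = 1/3.
The weights sum to 8/15.
So P(the prize voucher in locker 1 | the attendant opened locker 2) = (1/5) / (8/15) = 3/8.

3/8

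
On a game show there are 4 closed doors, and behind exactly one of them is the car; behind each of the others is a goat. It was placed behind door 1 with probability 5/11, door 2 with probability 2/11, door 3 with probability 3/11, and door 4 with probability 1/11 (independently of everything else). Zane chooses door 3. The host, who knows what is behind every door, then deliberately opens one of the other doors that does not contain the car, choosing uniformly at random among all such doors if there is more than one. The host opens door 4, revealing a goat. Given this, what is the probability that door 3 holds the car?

2/9

Apply Bayes' rule, conditioning on where the car actually is.
If it is behind door 1 (prior 5/11): the host has 2 equally likely choices, so probability 1/2; weight (5/11)·(1/2) = 5/22.
If it is behind door 2 (prior 2/11): the host has 2 equally likely choices, so probability 1/2; weight (2/11)·(1/2) = 1/11.
If it is behind door 3 (prior 3/11): the host has 3 equally likely choices, so probability 1/3; weight (3/11)·(1/3) = 1/11.
If it is behind door 4 (prior 1/11): the host opened door 4, so this case is ruled out; weight (1/11)·0 = 0.
The weights sum to 9/22.
So P(the car behind door 3 | the host opened door 4) = (1/11) / (9/22) = 2/9.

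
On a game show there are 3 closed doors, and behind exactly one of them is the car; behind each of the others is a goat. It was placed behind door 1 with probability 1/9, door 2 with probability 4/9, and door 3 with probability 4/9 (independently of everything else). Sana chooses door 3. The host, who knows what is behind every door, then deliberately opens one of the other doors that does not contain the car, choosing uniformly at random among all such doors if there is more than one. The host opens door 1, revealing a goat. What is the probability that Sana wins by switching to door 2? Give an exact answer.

Condition on the true location of the car.
If it is behind door 1 (prior 1/9): the host opened door 1, so this case is ruled out; weight (1/9)·0 = 0.
If it is behind door 2 (prior 4/9): the host has no choice, probability 1; weight (4/9)·1 = 4/9.
If it is behind door 3 (prior 4/9): the host has 2 equally likely choices, so probability 1/2; weight (4/9)·(1/2) = 2/9.
The weights sum to 2/3.
So P(the car behind door 2 | the host opened door 1) = (4/9) / (2/3) = 2/3.

2/3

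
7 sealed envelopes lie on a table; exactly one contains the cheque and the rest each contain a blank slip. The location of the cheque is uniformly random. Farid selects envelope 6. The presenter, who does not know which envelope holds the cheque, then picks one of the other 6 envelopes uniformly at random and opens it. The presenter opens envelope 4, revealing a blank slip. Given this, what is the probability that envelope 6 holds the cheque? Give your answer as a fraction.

Consider each possible location of the cheque in turn.
If it is in any of envelopes 1, 2, 3, 5, 6, and 7 (prior 1/7 each): the presenter picks envelope 4 with probability 1/6 regardless, and it is not the prize; weight (1/7)·(1/6) = 1/42 each.
If it is in envelope 4 (prior 1/7): the presenter opened envelope 4, so this case is ruled out; weight (1/7)·0 = 0.
The weights sum to 1/7.
So P(the cheque in envelope 6 | the presenter opened envelope 4) = (1/42) / (1/7) = 1/6.

1/6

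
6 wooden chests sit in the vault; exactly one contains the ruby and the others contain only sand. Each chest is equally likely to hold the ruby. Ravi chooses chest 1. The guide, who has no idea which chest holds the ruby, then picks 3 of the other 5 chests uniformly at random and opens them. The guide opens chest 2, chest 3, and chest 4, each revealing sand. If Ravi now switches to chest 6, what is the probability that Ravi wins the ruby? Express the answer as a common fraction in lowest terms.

1/3

Apply Bayes' rule, conditioning on where the ruby actually is.
If it is in any of chests 1, 5, and 6 (prior 1/6 each): the guide picks exactly this set with probability 1/10 regardless, and none is the prize; weight (1/6)·(1/10) = 1/60 each.
If it is in any of chests 2, 3, and 4 (prior 1/6 each): that chest was opened and seen not to hold the prize — ruled out; weight (1/6)·0 = 0 each.
The weights sum to 1/20.
So P(the ruby in chest 6 | the guide opened chest 2, chest 3, and chest 4) = (1/60) / (1/20) = 1/3.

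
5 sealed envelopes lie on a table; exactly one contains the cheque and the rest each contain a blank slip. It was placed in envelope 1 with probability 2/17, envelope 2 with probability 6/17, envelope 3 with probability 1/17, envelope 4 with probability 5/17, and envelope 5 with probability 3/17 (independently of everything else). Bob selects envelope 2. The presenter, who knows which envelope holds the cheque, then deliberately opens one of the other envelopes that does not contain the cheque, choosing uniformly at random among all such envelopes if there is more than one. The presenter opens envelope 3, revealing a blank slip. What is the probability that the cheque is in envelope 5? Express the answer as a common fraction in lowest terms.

6/29

Consider each possible location of the cheque in turn.
If it is in envelope 1 (prior 2/17): the presenter has 3 equally likely choices, so probability 1/3; weight (2/17)·(1/3) = 2/51.
If it is in envelope 2 (prior 6/17): the presenter has 4 equally likely choices, so probability 1/4; weight (6/17)·(1/4) = 3/34.
If it is in envelope 3 (prior 1/17): the presenter opened envelope 3, so this case is ruled out; weight (1/17)·0 = 0.
If it is in envelope 4 (prior 5/17): the presenter has 3 equally likely choices, so probability 1/3; weight (5/17)·(1/3) = 5/51.
If it is in envelope 5 (prior 3/17): the presenter has 3 equally likely choices, so probability 1/3; weight (3/17)·(1/3) = 1/17.
The weights sum to 29/102.
So P(the cheque in envelope 5 | the presenter opened envelope 3) = (1/17) / (29/102) = 6/29.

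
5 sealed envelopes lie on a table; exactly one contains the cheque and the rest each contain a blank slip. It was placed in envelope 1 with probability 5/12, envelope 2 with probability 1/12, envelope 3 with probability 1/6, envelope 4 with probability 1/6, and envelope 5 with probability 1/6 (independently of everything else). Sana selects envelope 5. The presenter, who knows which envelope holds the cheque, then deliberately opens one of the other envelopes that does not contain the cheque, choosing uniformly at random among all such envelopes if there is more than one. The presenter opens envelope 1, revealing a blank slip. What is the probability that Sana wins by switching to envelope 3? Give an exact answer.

4/13

Condition on the true location of the cheque.
If it is in envelope 1 (prior 5/12): the presenter opened envelope 1, so this case is ruled out; weight (5/12)·0 = 0.
If it is in envelope 2 (prior 1/12): the presenter has 3 equally likely choices, so probability 1/3; weight (1/12)·(1/3) = 1/36.
If it is in either of envelopes 3 and 4 (prior 1/6 each): the presenter has 3 equally likely choices, so probability 1/3; weight (1/6)·(1/3) = 1/18 each.
If it is in envelope 5 (prior 1/6): the presenter has 4 equally likely choices, so probability 1/4; weight (1/6)·(1/4) = 1/24.
The weights sum to 13/72.
So P(the cheque in envelope 3 | the presenter opened envelope 1) = (1/18) / (13/72) = 4/13.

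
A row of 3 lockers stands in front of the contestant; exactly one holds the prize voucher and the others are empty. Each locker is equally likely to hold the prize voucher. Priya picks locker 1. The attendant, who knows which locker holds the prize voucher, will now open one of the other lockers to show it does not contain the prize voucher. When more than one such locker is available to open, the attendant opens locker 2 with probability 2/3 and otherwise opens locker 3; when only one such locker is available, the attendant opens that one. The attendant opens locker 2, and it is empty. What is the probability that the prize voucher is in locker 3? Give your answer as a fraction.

Consider each possible location of the prize voucher in turn.
If it is in locker 1 (prior 1/3): locker 2 is available, opened with probability 2/3; weight (1/3)·(2/3) = 2/9.
If it is in locker 2 (prior 1/3): the attendant opened locker 2, so this case is ruled out; weight (1/3)·0 = 0.
If it is in locker 3 (prior 1/3): only locker 2 is available, probability 1; weight (1/3)·1 = 1/3.
The weights sum to 5/9.
So P(the prize voucher in locker 3 | the attendant opened locker 2) = (1/3) / (5/9) = 3/5.

3/5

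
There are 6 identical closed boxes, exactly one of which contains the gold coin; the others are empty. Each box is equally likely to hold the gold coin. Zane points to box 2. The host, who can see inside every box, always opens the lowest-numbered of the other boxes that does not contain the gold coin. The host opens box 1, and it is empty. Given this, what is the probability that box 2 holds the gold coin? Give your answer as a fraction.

Apply Bayes' rule, conditioning on where the gold coin actually is.
If it is in box 1 (prior 1/6): the host opened box 1, so this case is ruled out; weight (1/6)·0 = 0.
If it is in any of boxes 2, 3, 4, 5, and 6 (prior 1/6 each): box 1 is the lowest-numbered option available, probability 1; weight (1/6)·1 = 1/6 each.
The weights sum to 5/6.
So P(the gold coin in box 2 | the host opened box 1) = (1/6) / (5/6) = 1/5.

1/5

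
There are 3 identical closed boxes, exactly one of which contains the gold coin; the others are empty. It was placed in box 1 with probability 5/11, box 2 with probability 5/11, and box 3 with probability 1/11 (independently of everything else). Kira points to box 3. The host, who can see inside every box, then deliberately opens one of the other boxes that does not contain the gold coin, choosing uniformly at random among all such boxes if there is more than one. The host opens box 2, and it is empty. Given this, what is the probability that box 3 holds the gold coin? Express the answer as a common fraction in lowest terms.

Consider each possible location of the gold coin in turn.
If it is in box 1 (prior 5/11): the host has no choice, probability 1; weight (5/11)·1 = 5/11.
If it is in box 2 (prior 5/11): the host opened box 2, so this case is ruled out; weight (5/11)·0 = 0.
If it is in box 3 (prior 1/11): the host has 2 equally likely choices, so probability 1/2; weight (1/11)·(1/2) = 1/22.
The weights sum to 1/2.
So P(the gold coin in box 3 | the host opened box 2) = (1/22) / (1/2) = 1/11.

1/11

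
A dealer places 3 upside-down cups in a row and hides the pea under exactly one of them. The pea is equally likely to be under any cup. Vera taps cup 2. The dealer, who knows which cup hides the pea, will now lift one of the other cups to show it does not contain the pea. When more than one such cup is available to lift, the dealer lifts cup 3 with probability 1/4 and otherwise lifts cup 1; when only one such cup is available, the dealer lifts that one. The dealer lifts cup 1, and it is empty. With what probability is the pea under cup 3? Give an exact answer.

4/7

Apply Bayes' rule, conditioning on where the pea actually is.
If it is under cup 1 (prior 1/3): the dealer opened cup 1, so this case is ruled out; weight (1/3)·0 = 0.
If it is under cup 2 (prior 1/3): cup 3 is available but not opened, probability 3/4; weight (1/3)·(3/4) = 1/4.
If it is under cup 3 (prior 1/3): only cup 1 is available, probability 1; weight (1/3)·1 = 1/3.
The weights sum to 7/12.
So P(the pea under cup 3 | the dealer opened cup 1) = (1/3) / (7/12) = 4/7.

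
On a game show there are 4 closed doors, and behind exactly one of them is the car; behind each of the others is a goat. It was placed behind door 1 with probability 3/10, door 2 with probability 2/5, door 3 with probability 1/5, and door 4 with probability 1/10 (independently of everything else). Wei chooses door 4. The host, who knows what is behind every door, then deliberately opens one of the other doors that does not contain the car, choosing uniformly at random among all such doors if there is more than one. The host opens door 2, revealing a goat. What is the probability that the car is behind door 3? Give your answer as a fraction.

6/17

Condition on the true location of the car.
If it is behind door 1 (prior 3/10): the host has 2 equally likely choices, so probability 1/2; weight (3/10)·(1/2) = 3/20.
If it is behind door 2 (prior 2/5): the host opened door 2, so this case is ruled out; weight (2/5)·0 = 0.
If it is behind door 3 (prior 1/5): the host has 2 equally likely choices, so probability 1/2; weight (1/5)·(1/2) = 1/10.
If it is behind door 4 (prior 1/10): the host has 3 equally likely choices, so probability 1/3; weight (1/10)·(1/3) = 1/30.
The weights sum to 17/60.
So P(the car behind door 3 | the host opened door 2) = (1/10) / (17/60) = 6/17.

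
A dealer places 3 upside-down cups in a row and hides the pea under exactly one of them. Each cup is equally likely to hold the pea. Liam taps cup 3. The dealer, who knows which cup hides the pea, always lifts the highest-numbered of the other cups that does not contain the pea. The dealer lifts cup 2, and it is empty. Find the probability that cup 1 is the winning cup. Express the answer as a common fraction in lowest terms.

1/2

Apply Bayes' rule, conditioning on where the pea actually is.
If it is under either of cups 1 and 3 (prior 1/3 each): cup 2 is the highest-numbered option available, probability 1; weight (1/3)·1 = 1/3 each.
If it is under cup 2 (prior 1/3): the dealer opened cup 2, so this case is ruled out; weight (1/3)·0 = 0.
The weights sum to 2/3.
So P(the pea under cup 1 | the dealer opened cup 2) = (1/3) / (2/3) = 1/2.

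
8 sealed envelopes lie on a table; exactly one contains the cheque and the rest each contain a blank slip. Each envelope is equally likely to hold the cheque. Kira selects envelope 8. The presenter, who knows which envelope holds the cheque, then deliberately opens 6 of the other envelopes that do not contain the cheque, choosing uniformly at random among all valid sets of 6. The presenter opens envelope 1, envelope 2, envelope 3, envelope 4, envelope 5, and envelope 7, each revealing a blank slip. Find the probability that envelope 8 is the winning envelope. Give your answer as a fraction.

Consider each possible location of the cheque in turn.
If it is in any of envelopes 1, 2, 3, 4, 5, and 7 (prior 1/8 each): that envelope was opened and seen not to hold the prize — ruled out; weight (1/8)·0 = 0 each.
If it is in envelope 6 (prior 1/8): the presenter has no choice, probability 1; weight (1/8)·1 = 1/8.
If it is in envelope 8 (prior 1/8): the presenter has 7 equally likely choices, so probability 1/7; weight (1/8)·(1/7) = 1/56.
The weights sum to 1/7.
So P(the cheque in envelope 8 | the presenter opened envelope 1, envelope 2, envelope 3, envelope 4, envelope 5, and envelope 7) = (1/56) / (1/7) = 1/8.

1/8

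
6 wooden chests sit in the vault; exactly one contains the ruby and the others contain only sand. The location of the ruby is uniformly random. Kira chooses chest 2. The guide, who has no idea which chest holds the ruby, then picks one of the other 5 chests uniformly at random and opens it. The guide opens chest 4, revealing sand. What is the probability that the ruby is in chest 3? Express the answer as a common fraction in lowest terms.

Because the guide chose which chest to open without knowing where the ruby is, the choice is independent of the prize location. Learning that chest 4 does not hold the ruby simply rules out that one location and leaves the remaining 5 chests still equally likely by symmetry.
So P(the ruby in chest 3) = 1/5.

1/5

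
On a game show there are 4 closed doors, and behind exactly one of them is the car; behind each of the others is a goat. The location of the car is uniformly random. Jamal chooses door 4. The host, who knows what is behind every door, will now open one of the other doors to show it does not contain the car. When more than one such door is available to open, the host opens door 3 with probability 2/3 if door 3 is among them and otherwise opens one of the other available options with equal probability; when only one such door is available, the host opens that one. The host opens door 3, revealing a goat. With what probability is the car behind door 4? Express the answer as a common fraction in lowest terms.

Apply Bayes' rule, conditioning on where the car actually is.
If it is behind any of doors 1, 2, and 4 (prior 1/4 each): door 3 is available, opened with probability 2/3; weight (1/4)·(2/3) = 1/6 each.
If it is behind door 3 (prior 1/4): the host opened door 3, so this case is ruled out; weight (1/4)·0 = 0.
The weights sum to 1/2.
So P(the car behind door 4 | the host opened door 3) = (1/6) / (1/2) = 1/3.

1/3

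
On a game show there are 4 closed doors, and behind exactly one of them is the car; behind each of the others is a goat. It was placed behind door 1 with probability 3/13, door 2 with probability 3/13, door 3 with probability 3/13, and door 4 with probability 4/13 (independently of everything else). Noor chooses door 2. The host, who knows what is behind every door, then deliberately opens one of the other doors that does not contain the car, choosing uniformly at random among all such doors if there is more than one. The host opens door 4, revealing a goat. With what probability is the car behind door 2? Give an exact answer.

Apply Bayes' rule, conditioning on where the car actually is.
If it is behind either of doors 1 and 3 (prior 3/13 each): the host has 2 equally likely choices, so probability 1/2; weight (3/13)·(1/2) = 3/26 each.
If it is behind door 2 (prior 3/13): the host has 3 equally likely choices, so probability 1/3; weight (3/13)·(1/3) = 1/13.
If it is behind door 4 (prior 4/13): the host opened door 4, so this case is ruled out; weight (4/13)·0 = 0.
The weights sum to 4/13.
So P(the car behind door 2 | the host opened door 4) = (1/13) / (4/13) = 1/4.

1/4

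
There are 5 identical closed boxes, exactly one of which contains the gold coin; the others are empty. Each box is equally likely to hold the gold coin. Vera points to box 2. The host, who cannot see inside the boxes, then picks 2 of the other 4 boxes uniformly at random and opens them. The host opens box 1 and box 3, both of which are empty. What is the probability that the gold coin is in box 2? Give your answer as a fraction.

1/3

Because the host chose which boxes to open without knowing where the gold coin is, the choice is independent of the prize location. Learning that none of the 2 opened boxes holds the gold coin simply rules out those 2 locations and leaves the remaining 3 boxes still equally likely by symmetry.
So P(the gold coin in box 2) = 1/3.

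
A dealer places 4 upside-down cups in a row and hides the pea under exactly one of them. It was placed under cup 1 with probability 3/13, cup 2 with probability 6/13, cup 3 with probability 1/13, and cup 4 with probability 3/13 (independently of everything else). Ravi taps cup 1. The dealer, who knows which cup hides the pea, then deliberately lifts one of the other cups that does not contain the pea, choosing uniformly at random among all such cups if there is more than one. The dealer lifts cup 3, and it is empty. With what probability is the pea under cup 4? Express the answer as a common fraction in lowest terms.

Consider each possible location of the pea in turn.
If it is under cup 1 (prior 3/13): the dealer has 3 equally likely choices, so probability 1/3; weight (3/13)·(1/3) = 1/13.
If it is under cup 2 (prior 6/13): the dealer has 2 equally likely choices, so probability 1/2; weight (6/13)·(1/2) = 3/13.
If it is under cup 3 (prior 1/13): the dealer opened cup 3, so this case is ruled out; weight (1/13)·0 = 0.
If it is under cup 4 (prior 3/13): the dealer has 2 equally likely choices, so probability 1/2; weight (3/13)·(1/2) = 3/26.
The weights sum to 11/26.
So P(the pea under cup 4 | the dealer opened cup 3) = (3/26) / (11/26) = 3/11.

3/11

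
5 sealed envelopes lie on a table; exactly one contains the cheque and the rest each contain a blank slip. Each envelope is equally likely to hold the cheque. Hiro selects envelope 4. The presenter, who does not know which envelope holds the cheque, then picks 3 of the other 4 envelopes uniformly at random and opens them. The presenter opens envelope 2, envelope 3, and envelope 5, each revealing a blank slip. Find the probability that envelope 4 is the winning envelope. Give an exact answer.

1/2

Condition on the true location of the cheque.
If it is in either of envelopes 1 and 4 (prior 1/5 each): the presenter picks exactly this set with probability 1/4 regardless, and none is the prize; weight (1/5)·(1/4) = 1/20 each.
If it is in any of envelopes 2, 3, and 5 (prior 1/5 each): that envelope was opened and seen not to hold the prize — ruled out; weight (1/5)·0 = 0 each.
The weights sum to 1/10.
So P(the cheque in envelope 4 | the presenter opened envelope 2, envelope 3, and envelope 5) = (1/20) / (1/10) = 1/2.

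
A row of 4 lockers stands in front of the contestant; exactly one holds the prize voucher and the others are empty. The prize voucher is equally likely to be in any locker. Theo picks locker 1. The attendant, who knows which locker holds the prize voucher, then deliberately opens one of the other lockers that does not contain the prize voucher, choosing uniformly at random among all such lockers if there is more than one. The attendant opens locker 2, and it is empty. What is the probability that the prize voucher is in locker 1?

Apply Bayes' rule, conditioning on where the prize voucher actually is.
If it is in locker 1 (prior 1/4): the attendant has 3 equally likely choices, so probability 1/3; weight (1/4)·(1/3) = 1/12.
If it is in locker 2 (prior 1/4): the attendant opened locker 2, so this case is ruled out; weight (1/4)·0 = 0.
If it is in either of lockers 3 and 4 (prior 1/4 each): the attendant has 2 equally likely choices, so probability 1/2; weight (1/4)·(1/2) = 1/8 each.
The weights sum to 1/3.
So P(the prize voucher in locker 1 | the attendant opened locker 2) = (1/12) / (1/3) = 1/4.

1/4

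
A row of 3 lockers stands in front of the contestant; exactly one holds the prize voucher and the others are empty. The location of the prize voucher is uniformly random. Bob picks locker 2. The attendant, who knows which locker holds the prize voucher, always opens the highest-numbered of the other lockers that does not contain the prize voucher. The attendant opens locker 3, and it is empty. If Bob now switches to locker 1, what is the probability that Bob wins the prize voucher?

1/2

Apply Bayes' rule, conditioning on where the prize voucher actually is.
If it is in either of lockers 1 and 2 (prior 1/3 each): locker 3 is the highest-numbered option available, probability 1; weight (1/3)·1 = 1/3 each.
If it is in locker 3 (prior 1/3): the attendant opened locker 3, so this case is ruled out; weight (1/3)·0 = 0.
The weights sum to 2/3.
So P(the prize voucher in locker 1 | the attendant opened locker 3) = (1/3) / (2/3) = 1/2.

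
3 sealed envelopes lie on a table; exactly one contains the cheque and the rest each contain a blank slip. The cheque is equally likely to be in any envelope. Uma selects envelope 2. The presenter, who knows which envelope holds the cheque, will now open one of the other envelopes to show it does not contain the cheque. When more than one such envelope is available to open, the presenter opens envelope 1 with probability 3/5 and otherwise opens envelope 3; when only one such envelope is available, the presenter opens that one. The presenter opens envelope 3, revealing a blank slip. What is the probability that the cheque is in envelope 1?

Condition on the true location of the cheque.
If it is in envelope 1 (prior 1/3): only envelope 3 is available, probability 1; weight (1/3)·1 = 1/3.
If it is in envelope 2 (prior 1/3): envelope 1 is available but not opened, probability 2/5; weight (1/3)·(2/5) = 2/15.
If it is in envelope 3 (prior 1/3): the presenter opened envelope 3, so this case is ruled out; weight (1/3)·0 = 0.
The weights sum to 7/15.
So P(the cheque in envelope 1 | the presenter opened envelope 3) = (1/3) / (7/15) = 5/7.

5/7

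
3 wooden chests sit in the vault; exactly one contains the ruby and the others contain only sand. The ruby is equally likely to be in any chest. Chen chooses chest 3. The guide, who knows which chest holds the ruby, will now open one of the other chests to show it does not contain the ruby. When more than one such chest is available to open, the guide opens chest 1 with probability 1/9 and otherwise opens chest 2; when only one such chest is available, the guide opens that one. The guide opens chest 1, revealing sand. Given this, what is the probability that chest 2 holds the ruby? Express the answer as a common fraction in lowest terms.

Apply Bayes' rule, conditioning on where the ruby actually is.
If it is in chest 1 (prior 1/3): the guide opened chest 1, so this case is ruled out; weight (1/3)·0 = 0.
If it is in chest 2 (prior 1/3): only chest 1 is available, probability 1; weight (1/3)·1 = 1/3.
If it is in chest 3 (prior 1/3): chest 1 is available, opened with probability 1/9; weight (1/3)·(1/9) = 1/27.
The weights sum to 10/27.
So P(the ruby in chest 2 | the guide opened chest 1) = (1/3) / (10/27) = 9/10.

9/10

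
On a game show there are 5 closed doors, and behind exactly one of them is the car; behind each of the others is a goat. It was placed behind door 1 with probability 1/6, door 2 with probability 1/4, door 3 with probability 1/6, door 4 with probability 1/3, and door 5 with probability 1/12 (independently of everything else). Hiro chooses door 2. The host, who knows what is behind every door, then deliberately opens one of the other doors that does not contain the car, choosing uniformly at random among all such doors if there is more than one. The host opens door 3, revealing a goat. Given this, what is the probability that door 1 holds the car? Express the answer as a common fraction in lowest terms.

8/37

Condition on the true location of the car.
If it is behind door 1 (prior 1/6): the host has 3 equally likely choices, so probability 1/3; weight (1/6)·(1/3) = 1/18.
If it is behind door 2 (prior 1/4): the host has 4 equally likely choices, so probability 1/4; weight (1/4)·(1/4) = 1/16.
If it is behind door 3 (prior 1/6): the host opened door 3, so this case is ruled out; weight (1/6)·0 = 0.
If it is behind door 4 (prior 1/3): the host has 3 equally likely choices, so probability 1/3; weight (1/3)·(1/3) = 1/9.
If it is behind door 5 (prior 1/12): the host has 3 equally likely choices, so probability 1/3; weight (1/12)·(1/3) = 1/36.
The weights sum to 37/144.
So P(the car behind door 1 | the host opened door 3) = (1/18) / (37/144) = 8/37.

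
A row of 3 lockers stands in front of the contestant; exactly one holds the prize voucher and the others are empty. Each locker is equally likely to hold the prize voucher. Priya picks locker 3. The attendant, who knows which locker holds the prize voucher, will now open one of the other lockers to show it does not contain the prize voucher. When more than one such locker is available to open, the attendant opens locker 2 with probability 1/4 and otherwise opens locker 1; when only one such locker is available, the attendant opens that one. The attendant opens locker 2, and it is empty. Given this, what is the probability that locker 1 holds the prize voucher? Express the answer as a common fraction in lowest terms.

4/5

Apply Bayes' rule, conditioning on where the prize voucher actually is.
If it is in locker 1 (prior 1/3): only locker 2 is available, probability 1; weight (1/3)·1 = 1/3.
If it is in locker 2 (prior 1/3): the attendant opened locker 2, so this case is ruled out; weight (1/3)·0 = 0.
If it is in locker 3 (prior 1/3): locker 2 is available, opened with probability 1/4; weight (1/3)·(1/4) = 1/12.
The weights sum to 5/12.
So P(the prize voucher in locker 1 | the attendant opened locker 2) = (1/3) / (5/12) = 4/5.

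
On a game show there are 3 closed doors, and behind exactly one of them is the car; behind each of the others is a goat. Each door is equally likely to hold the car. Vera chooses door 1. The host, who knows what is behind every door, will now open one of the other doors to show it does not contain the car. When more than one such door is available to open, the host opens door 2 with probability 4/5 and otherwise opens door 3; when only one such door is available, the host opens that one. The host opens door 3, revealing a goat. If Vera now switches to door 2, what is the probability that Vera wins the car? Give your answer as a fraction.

Apply Bayes' rule, conditioning on where the car actually is.
If it is behind door 1 (prior 1/3): door 2 is available but not opened, probability 1/5; weight (1/3)·(1/5) = 1/15.
If it is behind door 2 (prior 1/3): only door 3 is available, probability 1; weight (1/3)·1 = 1/3.
If it is behind door 3 (prior 1/3): the host opened door 3, so this case is ruled out; weight (1/3)·0 = 0.
The weights sum to 2/5.
So P(the car behind door 2 | the host opened door 3) = (1/3) / (2/5) = 5/6.

5/6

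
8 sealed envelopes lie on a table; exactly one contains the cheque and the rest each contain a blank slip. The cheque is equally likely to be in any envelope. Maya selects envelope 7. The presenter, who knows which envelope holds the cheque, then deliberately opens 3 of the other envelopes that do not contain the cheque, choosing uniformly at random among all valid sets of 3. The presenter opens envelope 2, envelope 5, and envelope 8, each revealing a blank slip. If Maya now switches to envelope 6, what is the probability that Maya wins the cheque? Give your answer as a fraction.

7/32

Condition on the true location of the cheque.
If it is in any of envelopes 1, 3, 4, and 6 (prior 1/8 each): the presenter has 20 equally likely choices, so probability 1/20; weight (1/8)·(1/20) = 1/160 each.
If it is in any of envelopes 2, 5, and 8 (prior 1/8 each): that envelope was opened and seen not to hold the prize — ruled out; weight (1/8)·0 = 0 each.
If it is in envelope 7 (prior 1/8): the presenter has 35 equally likely choices, so probability 1/35; weight (1/8)·(1/35) = 1/280.
The weights sum to 1/35.
So P(the cheque in envelope 6 | the presenter opened envelope 2, envelope 5, and envelope 8) = (1/160) / (1/35) = 7/32.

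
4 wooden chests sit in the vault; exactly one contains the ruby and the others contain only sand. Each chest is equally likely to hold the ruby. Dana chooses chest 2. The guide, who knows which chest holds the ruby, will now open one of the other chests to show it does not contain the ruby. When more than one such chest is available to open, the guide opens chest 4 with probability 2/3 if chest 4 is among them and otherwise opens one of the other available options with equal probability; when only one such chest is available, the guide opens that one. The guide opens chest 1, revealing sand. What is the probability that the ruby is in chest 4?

1/2

Condition on the true location of the ruby.
If it is in chest 1 (prior 1/4): the guide opened chest 1, so this case is ruled out; weight (1/4)·0 = 0.
If it is in chest 2 (prior 1/4): chest 4 is available but not opened; chest 1 gets probability (1 − 2/3)/2 = 1/6; weight (1/4)·(1/6) = 1/24.
If it is in chest 3 (prior 1/4): chest 4 is available but not opened, probability 1/3; weight (1/4)·(1/3) = 1/12.
If it is in chest 4 (prior 1/4): chest 4 holds the prize so is unavailable; the guide chooses uniformly among the 2 others, probability 1/2; weight (1/4)·(1/2) = 1/8.
The weights sum to 1/4.
So P(the ruby in chest 4 | the guide opened chest 1) = (1/8) / (1/4) = 1/2.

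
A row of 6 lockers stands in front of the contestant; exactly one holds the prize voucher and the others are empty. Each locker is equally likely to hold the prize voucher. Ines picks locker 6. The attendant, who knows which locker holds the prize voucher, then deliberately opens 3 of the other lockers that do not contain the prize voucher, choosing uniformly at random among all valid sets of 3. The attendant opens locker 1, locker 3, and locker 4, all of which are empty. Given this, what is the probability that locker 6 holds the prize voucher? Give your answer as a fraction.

Consider each possible location of the prize voucher in turn.
If it is in any of lockers 1, 3, and 4 (prior 1/6 each): that locker was opened and seen not to hold the prize — ruled out; weight (1/6)·0 = 0 each.
If it is in either of lockers 2 and 5 (prior 1/6 each): the attendant has 4 equally likely choices, so probability 1/4; weight (1/6)·(1/4) = 1/24 each.
If it is in locker 6 (prior 1/6): the attendant has 10 equally likely choices, so probability 1/10; weight (1/6)·(1/10) = 1/60.
The weights sum to 1/10.
So P(the prize voucher in locker 6 | the attendant opened locker 1, locker 3, and locker 4) = (1/60) / (1/10) = 1/6.

1/6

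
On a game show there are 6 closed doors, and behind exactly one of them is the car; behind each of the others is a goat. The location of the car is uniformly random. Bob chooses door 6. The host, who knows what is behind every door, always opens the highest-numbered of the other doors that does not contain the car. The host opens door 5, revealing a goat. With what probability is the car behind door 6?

Apply Bayes' rule, conditioning on where the car actually is.
If it is behind any of doors 1, 2, 3, 4, and 6 (prior 1/6 each): door 5 is the highest-numbered option available, probability 1; weight (1/6)·1 = 1/6 each.
If it is behind door 5 (prior 1/6): the host opened door 5, so this case is ruled out; weight (1/6)·0 = 0.
The weights sum to 5/6.
So P(the car behind door 6 | the host opened door 5) = (1/6) / (5/6) = 1/5.

1/5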